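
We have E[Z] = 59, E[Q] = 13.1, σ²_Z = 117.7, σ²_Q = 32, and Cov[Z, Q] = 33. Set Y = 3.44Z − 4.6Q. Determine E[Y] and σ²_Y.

E[Y] = 3.44·E[Z] + (-4.6)·E[Q] = 3.44·59 + (-4.6)·13.1 = 142.7.
σ²_Y = a²·σ²_Z + b²·σ²_Q + 2ab·Cov[Z, Q] with a = 3.44, b = -4.6.
= 3.44²·117.7 + (-4.6)²·32 + 2·3.44·(-4.6)·33
= 1392.81472 + 677.12 + (-1044.384) = 1025.55072.

E[Y] = 142.7, σ²_Y = 1025.55072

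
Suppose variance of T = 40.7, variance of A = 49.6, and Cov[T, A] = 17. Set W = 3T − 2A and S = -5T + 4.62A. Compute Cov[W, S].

Cov[W, S] = -663.184

By bilinearity, Cov[W, S] = ac·variance of T + bd·variance of A + (ad+bc)·Cov[T, A], with a=3, b=-2, c=-5, d=4.62.
ac·variance of T = 3·(-5)·40.7 = -610.5
bd·variance of A = (-2)·4.62·49.6 = -458.304
(ad+bc)·Cov[T, A] = (23.86)·17 = 405.62
Cov[W, S] = -610.5 + (-458.304) + 405.62 = -663.184.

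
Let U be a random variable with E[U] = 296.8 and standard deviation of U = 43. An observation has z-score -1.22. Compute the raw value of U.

U = 244.34

U = E[U] + z·standard deviation of U = 296.8 + (-1.22)·43 = 244.34.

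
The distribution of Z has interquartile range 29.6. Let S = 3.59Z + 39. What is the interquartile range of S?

IQR(S) = 106.264

Under S = aZ + b, IQR(S) = |a|·IQR(Z) = |3.59|·29.6 = 106.264 (shifts cancel; spread scales by |a|).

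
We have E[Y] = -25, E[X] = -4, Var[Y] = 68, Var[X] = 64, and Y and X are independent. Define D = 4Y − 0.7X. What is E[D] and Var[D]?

E[D] = 4·E[Y] + (-0.7)·E[X] = 4·(-25) + (-0.7)·(-4) = -97.2.
Var[D] = a²·Var[Y] + b²·Var[X] + 2ab·Cov(Y, X) with a = 4, b = -0.7.
Independence gives Cov(Y, X) = 0.
= 4²·68 + (-0.7)²·64 + 2·4·(-0.7)·0
= 1088 + 31.36 + 0 = 1119.36.

E[D] = -97.2, Var[D] = 1119.36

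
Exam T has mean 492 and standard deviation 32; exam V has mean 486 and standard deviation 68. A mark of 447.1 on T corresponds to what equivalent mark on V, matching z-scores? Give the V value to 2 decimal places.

z = (447.1 − 492)/32 ≈ -1.4031.
V = 486 + z·68 = 486 + (447.1 − 492)·68/32 ≈ 390.59.

V = 390.59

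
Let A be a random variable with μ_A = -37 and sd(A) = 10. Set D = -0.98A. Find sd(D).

sd(D) = 9.8

D = -0.98A is linear with a = -0.98, b = 0.
sd(D) = |a|·sd(A) = |-0.98|·10 = 9.8.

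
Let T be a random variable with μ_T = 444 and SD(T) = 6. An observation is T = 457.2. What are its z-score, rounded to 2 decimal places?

z = 2.20

z = (T − μ_T) / SD(T) = (457.2 − 444) / 6 = 2.20.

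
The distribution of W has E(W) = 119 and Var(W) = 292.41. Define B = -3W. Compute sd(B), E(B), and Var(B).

B = -3W is linear with a = -3, b = 0.
sd(W) = √292.41 = 17.1.
sd(B) = |a|·sd(W) = |-3|·17.1 = 51.3.
E(B) = a·E(W) + b = (-3)·119 = -357.
Var(B) = a²·Var(W) = (-3)²·292.41 = 2631.69.

sd(B) = 51.3, E(B) = -357, Var(B) = 2631.69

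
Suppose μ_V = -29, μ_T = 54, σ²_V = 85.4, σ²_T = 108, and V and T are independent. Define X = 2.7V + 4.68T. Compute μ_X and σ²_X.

μ_X = 2.7·μ_V + 4.68·μ_T = 2.7·(-29) + 4.68·54 = 174.42.
σ²_X = a²·σ²_V + b²·σ²_T + 2ab·Cov(V, T) with a = 2.7, b = 4.68.
Independence gives Cov(V, T) = 0.
= 2.7²·85.4 + 4.68²·108 + 2·2.7·4.68·0
= 622.566 + 2365.4592 + 0 = 2988.0252.

μ_X = 174.42, σ²_X = 2988.0252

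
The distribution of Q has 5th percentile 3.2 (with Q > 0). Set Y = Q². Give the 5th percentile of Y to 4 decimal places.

5th percentile of Y = 10.24

Q² is increasing, so P_{5}(Y) = g(P_{5}(Q)) = 10.24.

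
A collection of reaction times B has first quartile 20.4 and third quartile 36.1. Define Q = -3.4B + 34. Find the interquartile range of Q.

IQR of B = Q3 − Q1 = 36.1 − 20.4 = 15.7.
Under Q = aB + b, IQR(Q) = |a|·IQR(B) = |-3.4|·15.7 = 53.38 (shifts cancel; spread scales by |a|).

IQR(Q) = 53.38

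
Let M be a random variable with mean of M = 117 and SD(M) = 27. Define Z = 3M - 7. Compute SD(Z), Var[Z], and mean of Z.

Z = 3M - 7 is linear with a = 3, b = -7.
SD(Z) = |a|·SD(M) = |3|·27 = 81.
Var[M] = 27² = 729.
Var[Z] = a²·Var[M] = 3²·729 = 6561 (the additive constant -7 does not affect variance).
mean of Z = a·mean of M + b = 3·117 + (-7) = 344.

SD(Z) = 81, Var[Z] = 6561, mean of Z = 344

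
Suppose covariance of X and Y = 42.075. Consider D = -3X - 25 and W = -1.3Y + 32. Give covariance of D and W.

covariance of D and W = 164.0925

covariance of D and W = a·c·covariance of X and Y = (-3)·(-1.3)·42.075 = 164.0925. Additive constants drop out.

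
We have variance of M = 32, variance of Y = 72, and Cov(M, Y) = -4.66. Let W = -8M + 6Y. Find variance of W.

variance of W = 5087.36

variance of W = a²·variance of M + b²·variance of Y + 2ab·Cov(M, Y) with a = -8, b = 6.
= (-8)²·32 + 6²·72 + 2·(-8)·6·(-4.66)
= 2048 + 2592 + 447.36 = 5087.36.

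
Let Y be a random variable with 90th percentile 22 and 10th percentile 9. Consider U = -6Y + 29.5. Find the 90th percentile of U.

Since a = -6 < 0 the transformation is decreasing, reversing order: the 90th percentile of U corresponds to the 10th percentile of Y.
So P_{90}(U) = a·P_{10}(Y) + b = (-6)·9 + 29.5 = -24.5.

90th percentile of U = -24.5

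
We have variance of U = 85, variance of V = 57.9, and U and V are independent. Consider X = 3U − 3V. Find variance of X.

variance of X = a²·variance of U + b²·variance of V + 2ab·Cov(U, V) with a = 3, b = -3.
Independence gives Cov(U, V) = 0.
= 3²·85 + (-3)²·57.9 + 2·3·(-3)·0
= 765 + 521.1 + 0 = 1286.1.

variance of X = 1286.1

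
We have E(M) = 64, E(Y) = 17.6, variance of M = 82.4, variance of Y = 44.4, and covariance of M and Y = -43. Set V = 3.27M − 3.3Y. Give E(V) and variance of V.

E(V) = 151.2, variance of V = 2292.63696

E(V) = 3.27·E(M) + (-3.3)·E(Y) = 3.27·64 + (-3.3)·17.6 = 151.2.
variance of V = a²·variance of M + b²·variance of Y + 2ab·covariance of M and Y with a = 3.27, b = -3.3.
= 3.27²·82.4 + (-3.3)²·44.4 + 2·3.27·(-3.3)·(-43)
= 881.09496 + 483.516 + 928.026 = 2292.63696.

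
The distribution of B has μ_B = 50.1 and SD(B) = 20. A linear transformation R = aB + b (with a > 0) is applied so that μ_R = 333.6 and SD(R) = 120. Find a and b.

SD(R) = a·SD(B) (a > 0), so a = 120/20 = 6.
μ_R = a·μ_B + b, so b = 333.6 − 6·50.1 = 33.

a = 6, b = 33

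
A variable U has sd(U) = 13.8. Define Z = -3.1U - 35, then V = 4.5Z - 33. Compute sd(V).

sd(V) = 192.51

sd(Z) = |-3.1|·13.8 = 42.78.
sd(V) = |4.5|·42.78 = 192.51.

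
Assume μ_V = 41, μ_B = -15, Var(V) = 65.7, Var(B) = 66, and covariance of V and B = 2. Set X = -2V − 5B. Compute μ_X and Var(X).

μ_X = -7, Var(X) = 1952.8

μ_X = (-2)·μ_V + (-5)·μ_B = (-2)·41 + (-5)·(-15) = -7.
Var(X) = a²·Var(V) + b²·Var(B) + 2ab·covariance of V and B with a = -2, b = -5.
= (-2)²·65.7 + (-5)²·66 + 2·(-2)·(-5)·2
= 262.8 + 1650 + 40 = 1952.8.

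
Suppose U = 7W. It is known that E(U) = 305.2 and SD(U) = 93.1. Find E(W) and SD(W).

From U = 7W: E(U) = a·E(W) + b, so E(W) = (E(U) − b)/a = (305.2 − 0)/7 = 43.6.
SD(U) = |a|·SD(W), so SD(W) = 93.1/|7| = 13.3.

E(W) = 43.6, SD(W) = 13.3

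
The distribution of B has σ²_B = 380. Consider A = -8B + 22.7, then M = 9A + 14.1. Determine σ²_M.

σ²_A = (-8)²·380 = 24320.
σ²_M = 9²·24320 = 1969920.

σ²_M = 1969920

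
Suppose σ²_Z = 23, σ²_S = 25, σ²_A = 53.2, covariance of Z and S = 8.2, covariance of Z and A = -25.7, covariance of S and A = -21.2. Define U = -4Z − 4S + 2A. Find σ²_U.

σ²_U = 1993.6

σ²_U = a²·σ²_Z + b²·σ²_S + c²·σ²_A + 2ab·covariance of Z and S + 2ac·covariance of Z and A + 2bc·covariance of S and A, with a = -4, b = -4, c = 2.
= 368 + 400 + 212.8 + 262.4 + 411.2 + 339.2
= 1993.6.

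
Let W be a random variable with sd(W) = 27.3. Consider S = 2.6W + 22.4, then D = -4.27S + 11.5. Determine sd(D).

sd(S) = |2.6|·27.3 = 70.98.
sd(D) = |-4.27|·70.98 = 303.0846.

sd(D) = 303.0846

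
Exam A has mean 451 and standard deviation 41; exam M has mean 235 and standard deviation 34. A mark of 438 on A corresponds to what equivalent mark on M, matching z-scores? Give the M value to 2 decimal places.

M = 224.22

z = (438 − 451)/41 ≈ -0.3171.
M = 235 + z·34 = 235 + (438 − 451)·34/41 ≈ 224.22.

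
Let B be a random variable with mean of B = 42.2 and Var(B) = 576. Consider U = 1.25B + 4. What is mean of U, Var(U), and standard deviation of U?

mean of U = 56.75, Var(U) = 900, standard deviation of U = 30

U = 1.25B + 4 is linear with a = 1.25, b = 4.
mean of U = a·mean of B + b = 1.25·42.2 + 4 = 56.75.
Var(U) = a²·Var(B) = 1.25²·576 = 900 (the additive constant 4 does not affect variance).
standard deviation of B = √576 = 24.
standard deviation of U = |a|·standard deviation of B = |1.25|·24 = 30.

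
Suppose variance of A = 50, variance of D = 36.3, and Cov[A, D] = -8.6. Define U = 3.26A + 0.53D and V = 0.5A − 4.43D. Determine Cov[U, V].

Cov[U, V] = 118.19171

By bilinearity, Cov[U, V] = ac·variance of A + bd·variance of D + (ad+bc)·Cov[A, D], with a=3.26, b=0.53, c=0.5, d=-4.43.
ac·variance of A = 3.26·0.5·50 = 81.5
bd·variance of D = 0.53·(-4.43)·36.3 = -85.22877
(ad+bc)·Cov[A, D] = (-14.1768)·(-8.6) = 121.92048
Cov[U, V] = 81.5 + (-85.22877) + 121.92048 = 118.19171.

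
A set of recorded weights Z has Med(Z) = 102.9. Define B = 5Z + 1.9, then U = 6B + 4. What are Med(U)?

Med(U) = 3102.4

Med(B) = 5·102.9 + 1.9 = 516.4.
Med(U) = 6·516.4 + 4 = 3102.4.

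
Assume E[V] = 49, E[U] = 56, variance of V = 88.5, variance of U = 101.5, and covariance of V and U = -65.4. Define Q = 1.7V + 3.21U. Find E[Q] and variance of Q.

E[Q] = 263.06, variance of Q = 587.85555

E[Q] = 1.7·E[V] + 3.21·E[U] = 1.7·49 + 3.21·56 = 263.06.
variance of Q = a²·variance of V + b²·variance of U + 2ab·covariance of V and U with a = 1.7, b = 3.21.
= 1.7²·88.5 + 3.21²·101.5 + 2·1.7·3.21·(-65.4)
= 255.765 + 1045.86615 + (-713.7756) = 587.85555.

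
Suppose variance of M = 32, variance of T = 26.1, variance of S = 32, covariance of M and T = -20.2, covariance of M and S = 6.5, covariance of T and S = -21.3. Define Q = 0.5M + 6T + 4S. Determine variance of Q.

variance of Q = a²·variance of M + b²·variance of T + c²·variance of S + 2ab·covariance of M and T + 2ac·covariance of M and S + 2bc·covariance of T and S, with a = 0.5, b = 6, c = 4.
= 8 + 939.6 + 512 + (-121.2) + 26 + (-1022.4)
= 342.

variance of Q = 342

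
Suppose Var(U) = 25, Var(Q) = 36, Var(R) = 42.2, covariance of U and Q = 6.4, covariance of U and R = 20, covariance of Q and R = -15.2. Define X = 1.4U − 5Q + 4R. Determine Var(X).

Var(X) = a²·Var(U) + b²·Var(Q) + c²·Var(R) + 2ab·covariance of U and Q + 2ac·covariance of U and R + 2bc·covariance of Q and R, with a = 1.4, b = -5, c = 4.
= 49 + 900 + 675.2 + (-89.6) + 224 + 608
= 2366.6.

Var(X) = 2366.6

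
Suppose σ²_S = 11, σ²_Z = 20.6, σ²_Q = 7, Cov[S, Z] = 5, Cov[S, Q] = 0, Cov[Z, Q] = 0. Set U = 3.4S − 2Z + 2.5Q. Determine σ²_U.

σ²_U = a²·σ²_S + b²·σ²_Z + c²·σ²_Q + 2ab·Cov[S, Z] + 2ac·Cov[S, Q] + 2bc·Cov[Z, Q], with a = 3.4, b = -2, c = 2.5.
= 127.16 + 82.4 + 43.75 + (-68) + 0 + 0
= 185.31.

σ²_U = 185.31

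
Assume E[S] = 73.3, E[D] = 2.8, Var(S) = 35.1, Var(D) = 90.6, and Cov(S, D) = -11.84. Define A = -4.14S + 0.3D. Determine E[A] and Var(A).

E[A] = (-4.14)·E[S] + 0.3·E[D] = (-4.14)·73.3 + 0.3·2.8 = -302.622.
Var(A) = a²·Var(S) + b²·Var(D) + 2ab·Cov(S, D) with a = -4.14, b = 0.3.
= (-4.14)²·35.1 + 0.3²·90.6 + 2·(-4.14)·0.3·(-11.84)
= 601.59996 + 8.154 + 29.41056 = 639.16452.

E[A] = -302.622, Var(A) = 639.16452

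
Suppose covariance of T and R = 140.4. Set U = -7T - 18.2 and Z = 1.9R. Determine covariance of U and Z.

covariance of U and Z = a·c·covariance of T and R = (-7)·1.9·140.4 = -1867.32. Additive constants drop out.

covariance of U and Z = -1867.32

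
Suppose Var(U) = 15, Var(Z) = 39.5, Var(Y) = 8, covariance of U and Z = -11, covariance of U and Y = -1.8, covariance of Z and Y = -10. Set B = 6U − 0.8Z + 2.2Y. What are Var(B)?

Var(B) = 697.28

Var(B) = a²·Var(U) + b²·Var(Z) + c²·Var(Y) + 2ab·covariance of U and Z + 2ac·covariance of U and Y + 2bc·covariance of Z and Y, with a = 6, b = -0.8, c = 2.2.
= 540 + 25.28 + 38.72 + 105.6 + (-47.52) + 35.2
= 697.28.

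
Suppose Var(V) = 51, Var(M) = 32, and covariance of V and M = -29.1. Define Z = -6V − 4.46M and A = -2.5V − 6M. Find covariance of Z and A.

By bilinearity, covariance of Z and A = ac·Var(V) + bd·Var(M) + (ad+bc)·covariance of V and M, with a=-6, b=-4.46, c=-2.5, d=-6.
ac·Var(V) = (-6)·(-2.5)·51 = 765
bd·Var(M) = (-4.46)·(-6)·32 = 856.32
(ad+bc)·covariance of V and M = (47.15)·(-29.1) = -1372.065
covariance of Z and A = 765 + 856.32 + (-1372.065) = 249.255.

covariance of Z and A = 249.255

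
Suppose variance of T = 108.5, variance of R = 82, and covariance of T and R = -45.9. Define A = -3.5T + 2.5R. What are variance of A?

variance of A = a²·variance of T + b²·variance of R + 2ab·covariance of T and R with a = -3.5, b = 2.5.
= (-3.5)²·108.5 + 2.5²·82 + 2·(-3.5)·2.5·(-45.9)
= 1329.125 + 512.5 + 803.25 = 2644.875.

variance of A = 2644.875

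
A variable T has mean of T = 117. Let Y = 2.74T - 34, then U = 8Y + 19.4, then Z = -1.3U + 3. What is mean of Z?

mean of Z = -3002.652

mean of Y = 2.74·117 + (-34) = 286.58.
mean of U = 8·286.58 + 19.4 = 2312.04.
mean of Z = (-1.3)·2312.04 + 3 = -3002.652.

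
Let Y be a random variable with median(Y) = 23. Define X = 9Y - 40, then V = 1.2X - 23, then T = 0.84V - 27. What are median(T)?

median(T) = 122.016

median(X) = 9·23 + (-40) = 167.
median(V) = 1.2·167 + (-23) = 177.4.
median(T) = 0.84·177.4 + (-27) = 122.016.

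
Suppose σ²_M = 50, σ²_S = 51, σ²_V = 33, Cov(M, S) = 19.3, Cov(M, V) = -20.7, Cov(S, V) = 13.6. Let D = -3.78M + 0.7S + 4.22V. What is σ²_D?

σ²_D = 1965.69664

σ²_D = a²·σ²_M + b²·σ²_S + c²·σ²_V + 2ab·Cov(M, S) + 2ac·Cov(M, V) + 2bc·Cov(S, V), with a = -3.78, b = 0.7, c = 4.22.
= 714.42 + 24.99 + 587.6772 + (-102.1356) + 660.39624 + 80.3488
= 1965.69664.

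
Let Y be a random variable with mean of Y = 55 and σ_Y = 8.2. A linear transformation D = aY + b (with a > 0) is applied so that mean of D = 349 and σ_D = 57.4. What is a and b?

a = 7, b = -36

σ_D = a·σ_Y (a > 0), so a = 57.4/8.2 = 7.
mean of D = a·mean of Y + b, so b = 349 − 7·55 = -36.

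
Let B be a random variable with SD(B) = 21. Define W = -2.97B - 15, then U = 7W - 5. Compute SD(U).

SD(U) = 436.59

SD(W) = |-2.97|·21 = 62.37.
SD(U) = |7|·62.37 = 436.59.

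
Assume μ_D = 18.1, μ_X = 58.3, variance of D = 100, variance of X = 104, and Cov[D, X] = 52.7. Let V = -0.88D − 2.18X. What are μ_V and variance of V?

μ_V = -143.022, variance of V = 773.88896

μ_V = (-0.88)·μ_D + (-2.18)·μ_X = (-0.88)·18.1 + (-2.18)·58.3 = -143.022.
variance of V = a²·variance of D + b²·variance of X + 2ab·Cov[D, X] with a = -0.88, b = -2.18.
= (-0.88)²·100 + (-2.18)²·104 + 2·(-0.88)·(-2.18)·52.7
= 77.44 + 494.2496 + 202.19936 = 773.88896.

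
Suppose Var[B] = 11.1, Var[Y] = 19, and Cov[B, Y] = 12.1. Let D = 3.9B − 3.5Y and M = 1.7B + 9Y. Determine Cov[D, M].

Cov[D, M] = -172.192

By bilinearity, Cov[D, M] = ac·Var[B] + bd·Var[Y] + (ad+bc)·Cov[B, Y], with a=3.9, b=-3.5, c=1.7, d=9.
ac·Var[B] = 3.9·1.7·11.1 = 73.593
bd·Var[Y] = (-3.5)·9·19 = -598.5
(ad+bc)·Cov[B, Y] = (29.15)·12.1 = 352.715
Cov[D, M] = 73.593 + (-598.5) + 352.715 = -172.192.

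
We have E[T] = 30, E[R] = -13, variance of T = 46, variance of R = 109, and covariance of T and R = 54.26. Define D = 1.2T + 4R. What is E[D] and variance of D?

E[D] = -16, variance of D = 2331.136

E[D] = 1.2·E[T] + 4·E[R] = 1.2·30 + 4·(-13) = -16.
variance of D = a²·variance of T + b²·variance of R + 2ab·covariance of T and R with a = 1.2, b = 4.
= 1.2²·46 + 4²·109 + 2·1.2·4·54.26
= 66.24 + 1744 + 520.896 = 2331.136.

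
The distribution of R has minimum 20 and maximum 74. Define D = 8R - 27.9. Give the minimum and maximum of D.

min(D) = 132.1, max(D) = 564.1

a = 8 > 0, so min(D) = a·min(R)+b = 8·20 + (-27.9) = 132.1 and max(D) = 8·74 + (-27.9) = 564.1.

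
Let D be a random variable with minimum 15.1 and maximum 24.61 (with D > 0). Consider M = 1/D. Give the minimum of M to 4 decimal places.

1/D is decreasing on this domain, so min(M) comes from max(D) = 24.61: min(M) = 1/(24.61) ≈ 0.0406.

min(M) = 0.0406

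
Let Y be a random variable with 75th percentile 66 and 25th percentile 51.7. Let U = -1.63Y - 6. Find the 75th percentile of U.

Since a = -1.63 < 0 the transformation is decreasing, reversing order: the 75th percentile of U corresponds to the 25th percentile of Y.
So P_{75}(U) = a·P_{25}(Y) + b = (-1.63)·51.7 + (-6) = -90.271.

75th percentile of U = -90.271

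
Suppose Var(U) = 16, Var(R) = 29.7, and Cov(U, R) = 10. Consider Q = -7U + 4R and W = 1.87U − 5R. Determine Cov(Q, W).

By bilinearity, Cov(Q, W) = ac·Var(U) + bd·Var(R) + (ad+bc)·Cov(U, R), with a=-7, b=4, c=1.87, d=-5.
ac·Var(U) = (-7)·1.87·16 = -209.44
bd·Var(R) = 4·(-5)·29.7 = -594
(ad+bc)·Cov(U, R) = (42.48)·10 = 424.8
Cov(Q, W) = -209.44 + (-594) + 424.8 = -378.64.

Cov(Q, W) = -378.64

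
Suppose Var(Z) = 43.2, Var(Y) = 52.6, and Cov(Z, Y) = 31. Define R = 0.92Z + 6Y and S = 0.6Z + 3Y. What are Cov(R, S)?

By bilinearity, Cov(R, S) = ac·Var(Z) + bd·Var(Y) + (ad+bc)·Cov(Z, Y), with a=0.92, b=6, c=0.6, d=3.
ac·Var(Z) = 0.92·0.6·43.2 = 23.8464
bd·Var(Y) = 6·3·52.6 = 946.8
(ad+bc)·Cov(Z, Y) = (6.36)·31 = 197.16
Cov(R, S) = 23.8464 + 946.8 + 197.16 = 1167.8064.

Cov(R, S) = 1167.8064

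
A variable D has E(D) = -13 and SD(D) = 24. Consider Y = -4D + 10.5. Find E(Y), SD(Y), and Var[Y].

E(Y) = 62.5, SD(Y) = 96, Var[Y] = 9216

Y = -4D + 10.5 is linear with a = -4, b = 10.5.
E(Y) = a·E(D) + b = (-4)·(-13) + 10.5 = 62.5.
SD(Y) = |a|·SD(D) = |-4|·24 = 96.
Var[D] = 24² = 576.
Var[Y] = a²·Var[D] = (-4)²·576 = 9216 (the additive constant 10.5 does not affect variance).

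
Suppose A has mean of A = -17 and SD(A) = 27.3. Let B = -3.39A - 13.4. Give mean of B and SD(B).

B = -3.39A - 13.4 is linear with a = -3.39, b = -13.4.
mean of B = a·mean of A + b = (-3.39)·(-17) + (-13.4) = 44.23.
SD(B) = |a|·SD(A) = |-3.39|·27.3 = 92.547.

mean of B = 44.23, SD(B) = 92.547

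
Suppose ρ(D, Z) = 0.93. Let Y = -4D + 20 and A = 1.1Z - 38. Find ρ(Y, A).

ρ(Y, A) = -0.93

Linear rescalings preserve |correlation|; the slopes -4 and 1.1 have opposite signs, so the correlation flips sign: ρ(Y, A) = −ρ(D, Z) = -0.93.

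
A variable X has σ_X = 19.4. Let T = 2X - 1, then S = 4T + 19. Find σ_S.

σ_T = |2|·19.4 = 38.8.
σ_S = |4|·38.8 = 155.2.

σ_S = 155.2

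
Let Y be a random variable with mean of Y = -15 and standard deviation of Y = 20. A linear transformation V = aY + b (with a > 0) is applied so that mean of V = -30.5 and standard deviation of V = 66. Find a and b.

a = 3.3, b = 19

standard deviation of V = a·standard deviation of Y (a > 0), so a = 66/20 = 3.3.
mean of V = a·mean of Y + b, so b = -30.5 − 3.3·(-15) = 19.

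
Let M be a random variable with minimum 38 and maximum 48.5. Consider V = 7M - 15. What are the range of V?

Range of M = 48.5 − 38 = 10.5.
Range(V) = |a|·Range(M) = |7|·10.5 = 73.5.

Range(V) = 73.5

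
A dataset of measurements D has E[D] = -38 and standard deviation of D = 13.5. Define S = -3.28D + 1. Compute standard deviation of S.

standard deviation of S = 44.28

S = -3.28D + 1 is linear with a = -3.28, b = 1.
standard deviation of S = |a|·standard deviation of D = |-3.28|·13.5 = 44.28.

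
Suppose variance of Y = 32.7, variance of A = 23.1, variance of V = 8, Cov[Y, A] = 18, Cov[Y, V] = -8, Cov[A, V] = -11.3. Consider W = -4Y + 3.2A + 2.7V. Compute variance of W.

variance of W = 334.8

variance of W = a²·variance of Y + b²·variance of A + c²·variance of V + 2ab·Cov[Y, A] + 2ac·Cov[Y, V] + 2bc·Cov[A, V], with a = -4, b = 3.2, c = 2.7.
= 523.2 + 236.544 + 58.32 + (-460.8) + 172.8 + (-195.264)
= 334.8.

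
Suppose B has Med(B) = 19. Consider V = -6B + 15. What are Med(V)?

Med(V) = -99

A linear map preserves order up to sign, so Med(V) = a·Med(B) + b = (-6)·19 + 15 = -99.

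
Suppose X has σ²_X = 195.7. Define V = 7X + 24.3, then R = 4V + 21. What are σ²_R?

σ²_V = 7²·195.7 = 9589.3.
σ²_R = 4²·9589.3 = 153428.8.

σ²_R = 153428.8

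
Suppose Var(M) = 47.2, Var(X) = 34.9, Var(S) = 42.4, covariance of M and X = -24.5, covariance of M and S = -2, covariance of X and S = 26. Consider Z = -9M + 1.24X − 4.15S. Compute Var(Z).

Var(Z) = 4736.94424

Var(Z) = a²·Var(M) + b²·Var(X) + c²·Var(S) + 2ab·covariance of M and X + 2ac·covariance of M and S + 2bc·covariance of X and S, with a = -9, b = 1.24, c = -4.15.
= 3823.2 + 53.66224 + 730.234 + 546.84 + (-149.4) + (-267.592)
= 4736.94424.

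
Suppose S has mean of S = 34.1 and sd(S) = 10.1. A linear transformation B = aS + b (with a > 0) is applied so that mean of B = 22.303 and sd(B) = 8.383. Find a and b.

a = 0.83, b = -6

sd(B) = a·sd(S) (a > 0), so a = 8.383/10.1 = 0.83.
mean of B = a·mean of S + b, so b = 22.303 − 0.83·34.1 = -6.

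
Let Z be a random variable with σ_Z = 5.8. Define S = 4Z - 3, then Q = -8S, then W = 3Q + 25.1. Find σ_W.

σ_S = |4|·5.8 = 23.2.
σ_Q = |-8|·23.2 = 185.6.
σ_W = |3|·185.6 = 556.8.

σ_W = 556.8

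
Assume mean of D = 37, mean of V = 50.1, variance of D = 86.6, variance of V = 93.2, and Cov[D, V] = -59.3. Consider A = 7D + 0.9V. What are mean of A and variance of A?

mean of A = 304.09, variance of A = 3571.712

mean of A = 7·mean of D + 0.9·mean of V = 7·37 + 0.9·50.1 = 304.09.
variance of A = a²·variance of D + b²·variance of V + 2ab·Cov[D, V] with a = 7, b = 0.9.
= 7²·86.6 + 0.9²·93.2 + 2·7·0.9·(-59.3)
= 4243.4 + 75.492 + (-747.18) = 3571.712.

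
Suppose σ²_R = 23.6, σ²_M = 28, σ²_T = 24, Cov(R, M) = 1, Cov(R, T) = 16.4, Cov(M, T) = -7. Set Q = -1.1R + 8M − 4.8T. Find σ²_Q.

σ²_Q = 3066.7

σ²_Q = a²·σ²_R + b²·σ²_M + c²·σ²_T + 2ab·Cov(R, M) + 2ac·Cov(R, T) + 2bc·Cov(M, T), with a = -1.1, b = 8, c = -4.8.
= 28.556 + 1792 + 552.96 + (-17.6) + 173.184 + 537.6
= 3066.7.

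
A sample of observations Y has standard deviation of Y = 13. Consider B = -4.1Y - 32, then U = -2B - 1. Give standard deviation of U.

standard deviation of U = 106.6

standard deviation of B = |-4.1|·13 = 53.3.
standard deviation of U = |-2|·53.3 = 106.6.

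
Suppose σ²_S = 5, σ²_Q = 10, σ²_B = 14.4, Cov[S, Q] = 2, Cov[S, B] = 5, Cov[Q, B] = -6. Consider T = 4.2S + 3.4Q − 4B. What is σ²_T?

σ²_T = a²·σ²_S + b²·σ²_Q + c²·σ²_B + 2ab·Cov[S, Q] + 2ac·Cov[S, B] + 2bc·Cov[Q, B], with a = 4.2, b = 3.4, c = -4.
= 88.2 + 115.6 + 230.4 + 57.12 + (-168) + 163.2
= 486.52.

σ²_T = 486.52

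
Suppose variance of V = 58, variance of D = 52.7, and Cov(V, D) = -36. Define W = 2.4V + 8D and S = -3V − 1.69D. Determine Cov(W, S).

Cov(W, S) = -120.088

By bilinearity, Cov(W, S) = ac·variance of V + bd·variance of D + (ad+bc)·Cov(V, D), with a=2.4, b=8, c=-3, d=-1.69.
ac·variance of V = 2.4·(-3)·58 = -417.6
bd·variance of D = 8·(-1.69)·52.7 = -712.504
(ad+bc)·Cov(V, D) = (-28.056)·(-36) = 1010.016
Cov(W, S) = -417.6 + (-712.504) + 1010.016 = -120.088.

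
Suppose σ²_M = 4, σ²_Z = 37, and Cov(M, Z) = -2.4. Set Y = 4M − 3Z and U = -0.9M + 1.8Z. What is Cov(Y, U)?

Cov(Y, U) = -237.96

By bilinearity, Cov(Y, U) = ac·σ²_M + bd·σ²_Z + (ad+bc)·Cov(M, Z), with a=4, b=-3, c=-0.9, d=1.8.
ac·σ²_M = 4·(-0.9)·4 = -14.4
bd·σ²_Z = (-3)·1.8·37 = -199.8
(ad+bc)·Cov(M, Z) = (9.9)·(-2.4) = -23.76
Cov(Y, U) = -14.4 + (-199.8) + (-23.76) = -237.96.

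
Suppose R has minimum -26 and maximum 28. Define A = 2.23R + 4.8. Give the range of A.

Range(A) = 120.42

Range of R = 28 − (-26) = 54.
Range(A) = |a|·Range(R) = |2.23|·54 = 120.42.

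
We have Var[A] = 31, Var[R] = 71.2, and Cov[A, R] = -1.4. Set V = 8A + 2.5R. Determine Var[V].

Var[V] = 2373

Var[V] = a²·Var[A] + b²·Var[R] + 2ab·Cov[A, R] with a = 8, b = 2.5.
= 8²·31 + 2.5²·71.2 + 2·8·2.5·(-1.4)
= 1984 + 445 + (-56) = 2373.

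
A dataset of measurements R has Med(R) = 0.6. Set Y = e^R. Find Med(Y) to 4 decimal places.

Med(Y) = 1.8221

e^R is monotone on this domain, so Med(Y) = exp(0.6) ≈ 1.8221.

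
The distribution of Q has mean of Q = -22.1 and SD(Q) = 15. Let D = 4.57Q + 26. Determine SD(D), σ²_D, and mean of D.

D = 4.57Q + 26 is linear with a = 4.57, b = 26.
SD(D) = |a|·SD(Q) = |4.57|·15 = 68.55.
σ²_Q = 15² = 225.
σ²_D = a²·σ²_Q = 4.57²·225 = 4699.1025 (the additive constant 26 does not affect variance).
mean of D = a·mean of Q + b = 4.57·(-22.1) + 26 = -74.997.

SD(D) = 68.55, σ²_D = 4699.1025, mean of D = -74.997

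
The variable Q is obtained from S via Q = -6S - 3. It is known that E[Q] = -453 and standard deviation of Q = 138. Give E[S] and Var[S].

E[S] = 75, Var[S] = 529

From Q = -6S - 3: E[Q] = a·E[S] + b, so E[S] = (E[Q] − b)/a = (-453 − (-3))/(-6) = 75.
Var[Q] = 138² = 19044.
Var[Q] = a²·Var[S], so Var[S] = 19044/(-6)² = 529.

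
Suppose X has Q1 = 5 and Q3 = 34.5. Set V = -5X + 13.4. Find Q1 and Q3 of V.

Q1(V) = -159.1, Q3(V) = -11.6

a = -5 < 0 reverses order: Q1(V) comes from Q3(X), Q3(V) from Q1(X).
Q1(V) = (-5)·34.5 + 13.4 = -159.1; Q3(V) = (-5)·5 + 13.4 = -11.6.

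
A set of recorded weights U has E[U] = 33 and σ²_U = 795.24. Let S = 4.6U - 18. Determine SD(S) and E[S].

S = 4.6U - 18 is linear with a = 4.6, b = -18.
SD(U) = √795.24 = 28.2.
SD(S) = |a|·SD(U) = |4.6|·28.2 = 129.72.
E[S] = a·E[U] + b = 4.6·33 + (-18) = 133.8.

SD(S) = 129.72, E[S] = 133.8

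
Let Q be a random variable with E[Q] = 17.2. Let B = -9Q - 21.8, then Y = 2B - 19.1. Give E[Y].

E[B] = (-9)·17.2 + (-21.8) = -176.6.
E[Y] = 2·(-176.6) + (-19.1) = -372.3.

E[Y] = -372.3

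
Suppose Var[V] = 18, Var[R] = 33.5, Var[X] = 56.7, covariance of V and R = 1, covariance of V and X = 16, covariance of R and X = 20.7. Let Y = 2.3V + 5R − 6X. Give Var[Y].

Var[Y] = a²·Var[V] + b²·Var[R] + c²·Var[X] + 2ab·covariance of V and R + 2ac·covariance of V and X + 2bc·covariance of R and X, with a = 2.3, b = 5, c = -6.
= 95.22 + 837.5 + 2041.2 + 23 + (-441.6) + (-1242)
= 1313.32.

Var[Y] = 1313.32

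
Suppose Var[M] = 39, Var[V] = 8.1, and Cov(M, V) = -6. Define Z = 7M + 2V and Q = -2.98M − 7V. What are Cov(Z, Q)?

Cov(Z, Q) = -597.18

By bilinearity, Cov(Z, Q) = ac·Var[M] + bd·Var[V] + (ad+bc)·Cov(M, V), with a=7, b=2, c=-2.98, d=-7.
ac·Var[M] = 7·(-2.98)·39 = -813.54
bd·Var[V] = 2·(-7)·8.1 = -113.4
(ad+bc)·Cov(M, V) = (-54.96)·(-6) = 329.76
Cov(Z, Q) = -813.54 + (-113.4) + 329.76 = -597.18.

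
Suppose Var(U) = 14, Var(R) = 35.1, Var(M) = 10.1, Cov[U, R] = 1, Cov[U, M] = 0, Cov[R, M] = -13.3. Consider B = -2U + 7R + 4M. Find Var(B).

Var(B) = a²·Var(U) + b²·Var(R) + c²·Var(M) + 2ab·Cov[U, R] + 2ac·Cov[U, M] + 2bc·Cov[R, M], with a = -2, b = 7, c = 4.
= 56 + 1719.9 + 161.6 + (-28) + 0 + (-744.8)
= 1164.7.

Var(B) = 1164.7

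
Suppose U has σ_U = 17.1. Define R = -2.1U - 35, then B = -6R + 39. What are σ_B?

σ_B = 215.46

σ_R = |-2.1|·17.1 = 35.91.
σ_B = |-6|·35.91 = 215.46.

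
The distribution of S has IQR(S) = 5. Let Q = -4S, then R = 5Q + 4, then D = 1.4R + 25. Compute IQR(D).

IQR(D) = 140

IQR(Q) = |-4|·5 = 20.
IQR(R) = |5|·20 = 100.
IQR(D) = |1.4|·100 = 140.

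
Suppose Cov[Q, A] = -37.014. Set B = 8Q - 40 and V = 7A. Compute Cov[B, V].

Cov[B, V] = a·c·Cov[Q, A] = 8·7·(-37.014) = -2072.784. Additive constants drop out.

Cov[B, V] = -2072.784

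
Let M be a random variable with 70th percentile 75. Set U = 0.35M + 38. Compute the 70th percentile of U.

Since a = 0.35 > 0 the transformation is increasing, so the 70th percentile of U = a·(P_{70} of M) + b = 0.35·75 + 38 = 64.25.

70th percentile of U = 64.25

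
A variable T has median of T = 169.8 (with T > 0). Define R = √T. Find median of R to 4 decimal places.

median of R = 13.0307

√T is monotone on this domain, so median of R = √(169.8) ≈ 13.0307.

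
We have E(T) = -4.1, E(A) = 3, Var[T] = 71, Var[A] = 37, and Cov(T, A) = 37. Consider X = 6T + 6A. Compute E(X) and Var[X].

E(X) = -6.6, Var[X] = 6552

E(X) = 6·E(T) + 6·E(A) = 6·(-4.1) + 6·3 = -6.6.
Var[X] = a²·Var[T] + b²·Var[A] + 2ab·Cov(T, A) with a = 6, b = 6.
= 6²·71 + 6²·37 + 2·6·6·37
= 2556 + 1332 + 2664 = 6552.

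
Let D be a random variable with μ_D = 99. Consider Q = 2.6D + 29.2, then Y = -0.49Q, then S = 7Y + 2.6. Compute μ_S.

μ_S = -980.438

μ_Q = 2.6·99 + 29.2 = 286.6.
μ_Y = (-0.49)·286.6 = -140.434.
μ_S = 7·(-140.434) + 2.6 = -980.438.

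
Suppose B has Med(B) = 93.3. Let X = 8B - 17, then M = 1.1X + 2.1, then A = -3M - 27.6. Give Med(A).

Med(A) = -2440.92

Med(X) = 8·93.3 + (-17) = 729.4.
Med(M) = 1.1·729.4 + 2.1 = 804.44.
Med(A) = (-3)·804.44 + (-27.6) = -2440.92.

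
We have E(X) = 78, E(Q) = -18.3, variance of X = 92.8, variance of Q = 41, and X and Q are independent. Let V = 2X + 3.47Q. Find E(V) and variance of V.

E(V) = 92.499, variance of V = 864.8769

E(V) = 2·E(X) + 3.47·E(Q) = 2·78 + 3.47·(-18.3) = 92.499.
variance of V = a²·variance of X + b²·variance of Q + 2ab·Cov[X, Q] with a = 2, b = 3.47.
Independence gives Cov[X, Q] = 0.
= 2²·92.8 + 3.47²·41 + 2·2·3.47·0
= 371.2 + 493.6769 + 0 = 864.8769.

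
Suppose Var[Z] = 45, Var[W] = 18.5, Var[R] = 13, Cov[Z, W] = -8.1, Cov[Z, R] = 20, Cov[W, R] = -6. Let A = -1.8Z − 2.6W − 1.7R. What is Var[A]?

Var[A] = 301.974

Var[A] = a²·Var[Z] + b²·Var[W] + c²·Var[R] + 2ab·Cov[Z, W] + 2ac·Cov[Z, R] + 2bc·Cov[W, R], with a = -1.8, b = -2.6, c = -1.7.
= 145.8 + 125.06 + 37.57 + (-75.816) + 122.4 + (-53.04)
= 301.974.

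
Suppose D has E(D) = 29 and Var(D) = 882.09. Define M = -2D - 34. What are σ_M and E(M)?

M = -2D - 34 is linear with a = -2, b = -34.
σ_D = √882.09 = 29.7.
σ_M = |a|·σ_D = |-2|·29.7 = 59.4.
E(M) = a·E(D) + b = (-2)·29 + (-34) = -92.

σ_M = 59.4, E(M) = -92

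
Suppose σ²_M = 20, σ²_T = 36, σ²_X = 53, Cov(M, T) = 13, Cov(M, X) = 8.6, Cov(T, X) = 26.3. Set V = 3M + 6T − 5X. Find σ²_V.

σ²_V = a²·σ²_M + b²·σ²_T + c²·σ²_X + 2ab·Cov(M, T) + 2ac·Cov(M, X) + 2bc·Cov(T, X), with a = 3, b = 6, c = -5.
= 180 + 1296 + 1325 + 468 + (-258) + (-1578)
= 1433.

σ²_V = 1433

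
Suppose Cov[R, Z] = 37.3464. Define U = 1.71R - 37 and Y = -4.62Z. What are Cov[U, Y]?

Cov[U, Y] = a·c·Cov[R, Z] = 1.71·(-4.62)·37.3464 = -295.04402928. Additive constants drop out.

Cov[U, Y] = -295.04402928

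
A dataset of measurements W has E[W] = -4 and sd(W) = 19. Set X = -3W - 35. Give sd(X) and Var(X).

X = -3W - 35 is linear with a = -3, b = -35.
sd(X) = |a|·sd(W) = |-3|·19 = 57.
Var(W) = 19² = 361.
Var(X) = a²·Var(W) = (-3)²·361 = 3249 (the additive constant -35 does not affect variance).

sd(X) = 57, Var(X) = 3249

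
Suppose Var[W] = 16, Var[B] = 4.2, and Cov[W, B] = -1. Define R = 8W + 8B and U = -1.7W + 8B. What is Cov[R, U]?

By bilinearity, Cov[R, U] = ac·Var[W] + bd·Var[B] + (ad+bc)·Cov[W, B], with a=8, b=8, c=-1.7, d=8.
ac·Var[W] = 8·(-1.7)·16 = -217.6
bd·Var[B] = 8·8·4.2 = 268.8
(ad+bc)·Cov[W, B] = (50.4)·(-1) = -50.4
Cov[R, U] = -217.6 + 268.8 + (-50.4) = 0.8.

Cov[R, U] = 0.8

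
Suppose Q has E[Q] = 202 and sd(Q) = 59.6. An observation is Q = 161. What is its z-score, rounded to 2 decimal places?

z = (Q − E[Q]) / sd(Q) = (161 − 202) / 59.6 ≈ -0.69.

z = -0.69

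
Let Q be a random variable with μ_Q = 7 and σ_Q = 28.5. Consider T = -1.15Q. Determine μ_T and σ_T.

T = -1.15Q is linear with a = -1.15, b = 0.
μ_T = a·μ_Q + b = (-1.15)·7 = -8.05.
σ_T = |a|·σ_Q = |-1.15|·28.5 = 32.775.

μ_T = -8.05, σ_T = 32.775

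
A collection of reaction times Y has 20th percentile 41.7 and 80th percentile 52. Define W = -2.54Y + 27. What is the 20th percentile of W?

Since a = -2.54 < 0 the transformation is decreasing, reversing order: the 20th percentile of W corresponds to the 80th percentile of Y.
So P_{20}(W) = a·P_{80}(Y) + b = (-2.54)·52 + 27 = -105.08.

20th percentile of W = -105.08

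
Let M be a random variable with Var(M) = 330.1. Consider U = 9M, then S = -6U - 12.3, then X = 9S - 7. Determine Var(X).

Var(X) = 77968299.6

Var(U) = 9²·330.1 = 26738.1.
Var(S) = (-6)²·26738.1 = 962571.6.
Var(X) = 9²·962571.6 = 77968299.6.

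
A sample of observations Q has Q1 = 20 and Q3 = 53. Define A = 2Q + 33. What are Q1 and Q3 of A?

a = 2 > 0: Q1(A) = a·Q1(Q)+b = 73, Q3(A) = a·Q3(Q)+b = 139.

Q1(A) = 73, Q3(A) = 139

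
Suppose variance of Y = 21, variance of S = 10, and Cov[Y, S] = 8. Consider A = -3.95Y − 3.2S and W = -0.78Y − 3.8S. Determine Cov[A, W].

By bilinearity, Cov[A, W] = ac·variance of Y + bd·variance of S + (ad+bc)·Cov[Y, S], with a=-3.95, b=-3.2, c=-0.78, d=-3.8.
ac·variance of Y = (-3.95)·(-0.78)·21 = 64.701
bd·variance of S = (-3.2)·(-3.8)·10 = 121.6
(ad+bc)·Cov[Y, S] = (17.506)·8 = 140.048
Cov[A, W] = 64.701 + 121.6 + 140.048 = 326.349.

Cov[A, W] = 326.349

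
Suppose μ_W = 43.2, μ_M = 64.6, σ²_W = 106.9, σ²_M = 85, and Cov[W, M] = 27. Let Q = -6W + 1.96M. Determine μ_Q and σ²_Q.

μ_Q = -132.584, σ²_Q = 3539.896

μ_Q = (-6)·μ_W + 1.96·μ_M = (-6)·43.2 + 1.96·64.6 = -132.584.
σ²_Q = a²·σ²_W + b²·σ²_M + 2ab·Cov[W, M] with a = -6, b = 1.96.
= (-6)²·106.9 + 1.96²·85 + 2·(-6)·1.96·27
= 3848.4 + 326.536 + (-635.04) = 3539.896.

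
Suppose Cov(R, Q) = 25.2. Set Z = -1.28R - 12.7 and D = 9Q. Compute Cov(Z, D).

Cov(Z, D) = -290.304

Cov(Z, D) = a·c·Cov(R, Q) = (-1.28)·9·25.2 = -290.304. Additive constants drop out.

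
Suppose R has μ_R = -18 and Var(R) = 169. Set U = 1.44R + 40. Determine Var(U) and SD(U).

U = 1.44R + 40 is linear with a = 1.44, b = 40.
Var(U) = a²·Var(R) = 1.44²·169 = 350.4384 (the additive constant 40 does not affect variance).
SD(R) = √169 = 13.
SD(U) = |a|·SD(R) = |1.44|·13 = 18.72.

Var(U) = 350.4384, SD(U) = 18.72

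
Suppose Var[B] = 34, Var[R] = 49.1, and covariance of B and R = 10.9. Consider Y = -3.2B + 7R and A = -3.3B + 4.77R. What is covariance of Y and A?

covariance of Y and A = 1580.3214

By bilinearity, covariance of Y and A = ac·Var[B] + bd·Var[R] + (ad+bc)·covariance of B and R, with a=-3.2, b=7, c=-3.3, d=4.77.
ac·Var[B] = (-3.2)·(-3.3)·34 = 359.04
bd·Var[R] = 7·4.77·49.1 = 1639.449
(ad+bc)·covariance of B and R = (-38.364)·10.9 = -418.1676
covariance of Y and A = 359.04 + 1639.449 + (-418.1676) = 1580.3214.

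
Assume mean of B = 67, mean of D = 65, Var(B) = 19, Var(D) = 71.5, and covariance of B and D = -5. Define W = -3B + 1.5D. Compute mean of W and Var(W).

mean of W = (-3)·mean of B + 1.5·mean of D = (-3)·67 + 1.5·65 = -103.5.
Var(W) = a²·Var(B) + b²·Var(D) + 2ab·covariance of B and D with a = -3, b = 1.5.
= (-3)²·19 + 1.5²·71.5 + 2·(-3)·1.5·(-5)
= 171 + 160.875 + 45 = 376.875.

mean of W = -103.5, Var(W) = 376.875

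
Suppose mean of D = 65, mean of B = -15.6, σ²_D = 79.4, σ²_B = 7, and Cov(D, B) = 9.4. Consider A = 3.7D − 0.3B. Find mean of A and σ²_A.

mean of A = 245.18, σ²_A = 1066.748

mean of A = 3.7·mean of D + (-0.3)·mean of B = 3.7·65 + (-0.3)·(-15.6) = 245.18.
σ²_A = a²·σ²_D + b²·σ²_B + 2ab·Cov(D, B) with a = 3.7, b = -0.3.
= 3.7²·79.4 + (-0.3)²·7 + 2·3.7·(-0.3)·9.4
= 1086.986 + 0.63 + (-20.868) = 1066.748.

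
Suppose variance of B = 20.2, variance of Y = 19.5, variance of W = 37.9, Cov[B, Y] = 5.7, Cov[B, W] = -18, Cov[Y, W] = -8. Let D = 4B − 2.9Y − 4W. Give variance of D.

variance of D = 1351.755

variance of D = a²·variance of B + b²·variance of Y + c²·variance of W + 2ab·Cov[B, Y] + 2ac·Cov[B, W] + 2bc·Cov[Y, W], with a = 4, b = -2.9, c = -4.
= 323.2 + 163.995 + 606.4 + (-132.24) + 576 + (-185.6)
= 1351.755.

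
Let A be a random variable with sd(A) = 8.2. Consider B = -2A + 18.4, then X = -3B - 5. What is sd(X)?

sd(X) = 49.2

sd(B) = |-2|·8.2 = 16.4.
sd(X) = |-3|·16.4 = 49.2.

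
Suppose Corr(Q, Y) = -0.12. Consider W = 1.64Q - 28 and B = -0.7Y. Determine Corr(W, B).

Linear rescalings preserve |correlation|; the slopes 1.64 and -0.7 have opposite signs, so the correlation flips sign: Corr(W, B) = −Corr(Q, Y) = 0.12.

Corr(W, B) = 0.12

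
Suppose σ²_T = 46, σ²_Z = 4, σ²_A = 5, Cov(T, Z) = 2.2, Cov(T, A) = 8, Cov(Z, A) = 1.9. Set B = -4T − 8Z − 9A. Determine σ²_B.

σ²_B = 2387.4

σ²_B = a²·σ²_T + b²·σ²_Z + c²·σ²_A + 2ab·Cov(T, Z) + 2ac·Cov(T, A) + 2bc·Cov(Z, A), with a = -4, b = -8, c = -9.
= 736 + 256 + 405 + 140.8 + 576 + 273.6
= 2387.4.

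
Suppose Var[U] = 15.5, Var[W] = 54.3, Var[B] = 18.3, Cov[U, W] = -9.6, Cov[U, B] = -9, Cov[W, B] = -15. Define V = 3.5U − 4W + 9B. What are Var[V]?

Var[V] = a²·Var[U] + b²·Var[W] + c²·Var[B] + 2ab·Cov[U, W] + 2ac·Cov[U, B] + 2bc·Cov[W, B], with a = 3.5, b = -4, c = 9.
= 189.875 + 868.8 + 1482.3 + 268.8 + (-567) + 1080
= 3322.775.

Var[V] = 3322.775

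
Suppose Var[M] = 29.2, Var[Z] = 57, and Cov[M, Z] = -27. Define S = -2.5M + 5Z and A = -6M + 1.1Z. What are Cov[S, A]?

Cov[S, A] = 1635.75

By bilinearity, Cov[S, A] = ac·Var[M] + bd·Var[Z] + (ad+bc)·Cov[M, Z], with a=-2.5, b=5, c=-6, d=1.1.
ac·Var[M] = (-2.5)·(-6)·29.2 = 438
bd·Var[Z] = 5·1.1·57 = 313.5
(ad+bc)·Cov[M, Z] = (-32.75)·(-27) = 884.25
Cov[S, A] = 438 + 313.5 + 884.25 = 1635.75.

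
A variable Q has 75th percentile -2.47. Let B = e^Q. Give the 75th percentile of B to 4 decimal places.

75th percentile of B = 0.0846

e^Q is increasing, so P_{75}(B) = g(P_{75}(Q)) ≈ 0.0846.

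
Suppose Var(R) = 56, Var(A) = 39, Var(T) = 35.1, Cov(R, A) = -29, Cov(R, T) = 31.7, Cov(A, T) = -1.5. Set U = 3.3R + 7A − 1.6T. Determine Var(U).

Var(U) = 969.744

Var(U) = a²·Var(R) + b²·Var(A) + c²·Var(T) + 2ab·Cov(R, A) + 2ac·Cov(R, T) + 2bc·Cov(A, T), with a = 3.3, b = 7, c = -1.6.
= 609.84 + 1911 + 89.856 + (-1339.8) + (-334.752) + 33.6
= 969.744.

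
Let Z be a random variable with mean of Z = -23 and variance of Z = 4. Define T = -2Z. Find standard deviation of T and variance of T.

standard deviation of T = 4, variance of T = 16

T = -2Z is linear with a = -2, b = 0.
standard deviation of Z = √4 = 2.
standard deviation of T = |a|·standard deviation of Z = |-2|·2 = 4.
variance of T = a²·variance of Z = (-2)²·4 = 16.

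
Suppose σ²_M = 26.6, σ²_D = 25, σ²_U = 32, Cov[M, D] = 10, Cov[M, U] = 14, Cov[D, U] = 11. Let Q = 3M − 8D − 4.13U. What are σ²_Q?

σ²_Q = a²·σ²_M + b²·σ²_D + c²·σ²_U + 2ab·Cov[M, D] + 2ac·Cov[M, U] + 2bc·Cov[D, U], with a = 3, b = -8, c = -4.13.
= 239.4 + 1600 + 545.8208 + (-480) + (-346.92) + 726.88
= 2285.1808.

σ²_Q = 2285.1808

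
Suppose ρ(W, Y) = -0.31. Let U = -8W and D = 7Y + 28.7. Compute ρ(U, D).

ρ(U, D) = 0.31

Linear rescalings preserve |correlation|; the slopes -8 and 7 have opposite signs, so the correlation flips sign: ρ(U, D) = −ρ(W, Y) = 0.31.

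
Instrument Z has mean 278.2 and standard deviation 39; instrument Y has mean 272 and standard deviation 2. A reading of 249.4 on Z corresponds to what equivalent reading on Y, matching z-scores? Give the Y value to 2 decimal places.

Y = 270.52

z = (249.4 − 278.2)/39 ≈ -0.7385.
Y = 272 + z·2 = 272 + (249.4 − 278.2)·2/39 ≈ 270.52.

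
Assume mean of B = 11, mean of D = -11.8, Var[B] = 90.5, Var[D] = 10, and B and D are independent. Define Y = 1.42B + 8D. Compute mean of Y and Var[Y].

mean of Y = -78.78, Var[Y] = 822.4842

mean of Y = 1.42·mean of B + 8·mean of D = 1.42·11 + 8·(-11.8) = -78.78.
Var[Y] = a²·Var[B] + b²·Var[D] + 2ab·covariance of B and D with a = 1.42, b = 8.
Independence gives covariance of B and D = 0.
= 1.42²·90.5 + 8²·10 + 2·1.42·8·0
= 182.4842 + 640 + 0 = 822.4842.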